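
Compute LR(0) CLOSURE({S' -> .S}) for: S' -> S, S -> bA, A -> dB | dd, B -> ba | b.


Start: S' -> .S
For each item with dot before a nonterminal B, add B -> .γ for every B-production
Closure: [S' -> .S, S -> .bA]


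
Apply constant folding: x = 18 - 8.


18 - 8 = 10 at compile time
Optimized: x = 10


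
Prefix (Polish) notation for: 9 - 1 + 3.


left-to-right (same/higher precedence on left): tree is (+ (- 9 1) 3)
Prefix: + - 9 1 3


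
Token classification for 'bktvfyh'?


Pattern: letter/underscore followed by alphanumerics, not a keyword
Type: IDENTIFIER


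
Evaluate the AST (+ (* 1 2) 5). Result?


Evaluate inner: (* 1 2) = 2
Evaluate root: (+ 2 5) = 7
Result: 7


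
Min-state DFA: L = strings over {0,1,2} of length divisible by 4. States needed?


Track length mod 4: states 0..3, accept at 0
Minimal DFA: 4 states


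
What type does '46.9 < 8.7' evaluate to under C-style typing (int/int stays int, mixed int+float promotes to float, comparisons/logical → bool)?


Operand types: float < float
Rule: comparison yields bool
Result type: bool


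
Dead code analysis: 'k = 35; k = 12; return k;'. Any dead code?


first assignment to k is overwritten before any read
Dead: 'k = 35'


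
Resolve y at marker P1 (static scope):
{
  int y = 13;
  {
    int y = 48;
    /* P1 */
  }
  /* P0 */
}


y declared in the same block as P1
y = 48


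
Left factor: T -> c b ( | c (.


Common prefix: 'c'
Factored: T -> c T', T' -> b ( | (


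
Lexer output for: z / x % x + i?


Scan left to right, longest-match per lexeme
Tokens: ID(z), OP(/), ID(x), OP(%), ID(x), OP(+), ID(i)


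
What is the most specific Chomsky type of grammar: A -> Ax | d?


Left-linear: every RHS is a terminal or one nonterminal followed by a terminal
Classification: Type 3 (Regular)


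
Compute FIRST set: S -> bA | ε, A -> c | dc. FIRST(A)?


Per alternative of A: FIRST(c) = {c}; FIRST(dc) = {d}
FIRST(A) = {c, d}


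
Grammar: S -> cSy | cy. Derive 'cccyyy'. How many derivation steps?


Derivation: S => cSy => ccSyy => cccyyy
Steps: 3


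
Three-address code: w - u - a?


Break into single-operator statements:
t1 = w - u
t2 = t1 - a


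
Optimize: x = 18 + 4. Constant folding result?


18 + 4 = 22 at compile time
Optimized: x = 22


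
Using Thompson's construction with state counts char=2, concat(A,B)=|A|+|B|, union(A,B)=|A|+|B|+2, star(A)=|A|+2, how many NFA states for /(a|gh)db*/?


Syntax tree has 5 char leaf(s), 1 union(s), 1 star(s)
chars contribute 5×2 = 10; each union adds +2; each star adds +2
Total: 10 + 2 + 2 = 14 states


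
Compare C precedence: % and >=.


'%' is multiplicative (level 10); '>=' is relational (level 7)
Higher level binds tighter
'%' has higher precedence than '>='


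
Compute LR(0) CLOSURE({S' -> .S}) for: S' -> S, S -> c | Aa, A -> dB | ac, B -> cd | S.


Start: S' -> .S
For each item with dot before a nonterminal B, add B -> .γ for every B-production
Closure: [S' -> .S, S -> .c, S -> .Aa, A -> .dB, A -> .ac]


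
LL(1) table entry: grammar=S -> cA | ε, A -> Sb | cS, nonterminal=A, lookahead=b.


For [A, b]: 'b' ∈ FIRST(Sb)
Entry: A -> Sb


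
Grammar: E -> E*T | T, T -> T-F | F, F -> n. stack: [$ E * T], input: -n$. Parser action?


'-' can extend T; shift to build T -> T-F
Action: shift


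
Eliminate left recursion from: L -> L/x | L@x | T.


Left-recursive alternatives: L/x, L@x; non-recursive: T
Introduce L': L -> TL', L' -> /xL' | @xL' | ε


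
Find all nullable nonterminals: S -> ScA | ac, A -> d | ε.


A nonterminal is nullable iff some alternative derives ε (directly, or every symbol in it is nullable)
Nullable: {A}


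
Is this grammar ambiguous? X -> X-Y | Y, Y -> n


precedence layered via separate nonterminal Y: deterministic
Unambiguous


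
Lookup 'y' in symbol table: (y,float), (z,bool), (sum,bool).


Lookup 'y' → type float


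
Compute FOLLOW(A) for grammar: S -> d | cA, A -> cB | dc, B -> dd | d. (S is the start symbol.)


$ ∈ FOLLOW(S). For each A -> αBβ: add FIRST(β)\{ε} to FOLLOW(B); if β nullable, add FOLLOW(A).
FOLLOW(A) = {$}


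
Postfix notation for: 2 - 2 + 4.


Left to right (same or higher precedence on left)
Postfix: 2 2 - 4 +


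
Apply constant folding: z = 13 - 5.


13 - 5 = 8 at compile time
Optimized: z = 8


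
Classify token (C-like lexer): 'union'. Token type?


Pattern: reserved word
Type: KEYWORD


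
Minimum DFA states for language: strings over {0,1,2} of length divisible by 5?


Track length mod 5: states 0..4, accept at 0
Minimal DFA: 5 states


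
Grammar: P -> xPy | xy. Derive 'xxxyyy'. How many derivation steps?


Derivation: P => xPy => xxPyy => xxxyyy
Steps: 3


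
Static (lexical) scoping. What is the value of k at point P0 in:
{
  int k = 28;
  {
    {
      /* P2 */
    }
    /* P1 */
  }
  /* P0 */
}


k declared in the same block as P0
k = 28


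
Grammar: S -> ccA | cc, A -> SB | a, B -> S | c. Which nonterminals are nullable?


A nonterminal is nullable iff some alternative derives ε (directly, or every symbol in it is nullable)
Nullable: {}


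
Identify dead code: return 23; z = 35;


statement follows a return and is unreachable
Dead: 'z = 35'


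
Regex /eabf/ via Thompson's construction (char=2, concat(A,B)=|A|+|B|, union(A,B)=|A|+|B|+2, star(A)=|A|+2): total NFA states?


Syntax tree has 4 char leaf(s), 0 union(s), 0 star(s)
chars contribute 4×2 = 8; each union adds +2; each star adds +2
Total: 8 + 0 + 0 = 8 states


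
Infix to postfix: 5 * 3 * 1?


Left to right (same or higher precedence on left)
Postfix: 5 3 * 1 *


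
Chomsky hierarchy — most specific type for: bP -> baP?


LHS has context (more than one symbol) and |LHS| ≤ |RHS|
Classification: Type 1 (Context-Sensitive)


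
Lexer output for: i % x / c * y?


Scan left to right, longest-match per lexeme
Tokens: ID(i), OP(%), ID(x), OP(/), ID(c), OP(*), ID(y)


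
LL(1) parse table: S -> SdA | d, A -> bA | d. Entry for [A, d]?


For [A, d]: 'd' ∈ FIRST(d)
Entry: A -> d


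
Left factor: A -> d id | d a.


Common prefix: 'd'
Factored: A -> d A', A' -> id | a


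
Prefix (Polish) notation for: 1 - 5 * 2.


'*' binds tighter: tree is (- 1 (* 5 2))
Prefix: - 1 * 5 2


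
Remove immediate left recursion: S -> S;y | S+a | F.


Left-recursive alternatives: S;y, S+a; non-recursive: F
Introduce S': S -> FS', S' -> ;yS' | +aS' | ε


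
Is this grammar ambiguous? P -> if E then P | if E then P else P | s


dangling else: 'if E then if E then s else s' parses two ways
Ambiguous


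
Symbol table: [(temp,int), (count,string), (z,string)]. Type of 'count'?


Lookup 'count' → type string


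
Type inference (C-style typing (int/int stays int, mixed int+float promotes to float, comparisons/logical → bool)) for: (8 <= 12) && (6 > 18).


Operand types: bool && bool
Rule: logical operators take bool operands and yield bool
Result type: bool


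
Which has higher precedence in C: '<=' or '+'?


'+' is additive (level 9); '<=' is relational (level 7)
Higher level binds tighter
'+' has higher precedence than '<='


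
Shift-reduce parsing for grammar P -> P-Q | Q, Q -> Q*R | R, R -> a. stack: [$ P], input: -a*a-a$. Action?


shift '-' to continue P -> P-Q
Action: shift


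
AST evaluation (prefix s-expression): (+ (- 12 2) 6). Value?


Evaluate inner: (- 12 2) = 10
Evaluate root: (+ 10 6) = 16
Result: 16


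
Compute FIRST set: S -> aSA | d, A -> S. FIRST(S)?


Per alternative of S: FIRST(aSA) = {a}; FIRST(d) = {d}
FIRST(S) = {a, d}


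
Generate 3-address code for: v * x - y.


Break into single-operator statements:
t1 = v * x
t2 = t1 - y


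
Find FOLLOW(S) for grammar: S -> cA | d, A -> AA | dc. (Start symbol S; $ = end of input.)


$ ∈ FOLLOW(S). For each A -> αBβ: add FIRST(β)\{ε} to FOLLOW(B); if β nullable, add FOLLOW(A).
FOLLOW(S) = {$}


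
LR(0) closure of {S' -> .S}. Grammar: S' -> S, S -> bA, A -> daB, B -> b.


Start: S' -> .S
For each item with dot before a nonterminal B, add B -> .γ for every B-production
Closure: [S' -> .S, S -> .bA]


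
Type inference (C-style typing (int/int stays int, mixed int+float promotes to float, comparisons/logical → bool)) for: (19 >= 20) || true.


Operand types: bool || bool
Rule: logical operators take bool operands and yield bool
Result type: bool


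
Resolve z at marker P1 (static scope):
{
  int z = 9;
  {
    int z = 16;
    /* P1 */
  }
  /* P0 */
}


z declared in the same block as P1
z = 16


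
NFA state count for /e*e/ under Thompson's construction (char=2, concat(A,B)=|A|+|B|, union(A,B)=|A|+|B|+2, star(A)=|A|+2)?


Syntax tree has 2 char leaf(s), 0 union(s), 1 star(s)
chars contribute 2×2 = 4; each union adds +2; each star adds +2
Total: 4 + 0 + 2 = 6 states


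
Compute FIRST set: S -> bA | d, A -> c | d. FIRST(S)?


Per alternative of S: FIRST(bA) = {b}; FIRST(d) = {d}
FIRST(S) = {b, d}


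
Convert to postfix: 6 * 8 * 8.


Left to right (same or higher precedence on left)
Postfix: 6 8 * 8 *


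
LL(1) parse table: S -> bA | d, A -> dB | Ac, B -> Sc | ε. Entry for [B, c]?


For [B, c]: ε is nullable and 'c' ∈ FOLLOW(B)
Entry: B -> ε


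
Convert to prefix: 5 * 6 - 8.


left-to-right (same/higher precedence on left): tree is (- (* 5 6) 8)
Prefix: - * 5 6 8


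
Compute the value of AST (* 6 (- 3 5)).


Evaluate inner: (- 3 5) = -2
Evaluate root: (* 6 -2) = -12
Result: -12


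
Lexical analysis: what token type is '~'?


Pattern: operator symbol
Type: OPERATOR


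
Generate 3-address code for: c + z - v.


Break into single-operator statements:
t1 = c + z
t2 = t1 - v


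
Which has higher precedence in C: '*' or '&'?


'*' is multiplicative (level 10); '&' is bitwise AND (level 5)
Higher level binds tighter
'*' has higher precedence than '&'


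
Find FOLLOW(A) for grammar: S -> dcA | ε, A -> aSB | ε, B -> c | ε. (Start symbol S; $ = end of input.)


$ ∈ FOLLOW(S). For each A -> αBβ: add FIRST(β)\{ε} to FOLLOW(B); if β nullable, add FOLLOW(A).
FOLLOW(A) = {$, c}


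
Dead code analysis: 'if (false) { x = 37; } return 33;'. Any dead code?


condition is constant false, so the whole block is unreachable
Dead: 'if (false) { x = 37; }'


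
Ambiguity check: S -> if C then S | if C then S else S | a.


dangling else: 'if C then if C then a else a' parses two ways
Ambiguous


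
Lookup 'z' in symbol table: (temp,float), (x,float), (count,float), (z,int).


Lookup 'z' → type int


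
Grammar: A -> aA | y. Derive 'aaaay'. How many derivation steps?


Derivation: A => aA => aaA => aaaA => aaaaA => aaaay
Steps: 5


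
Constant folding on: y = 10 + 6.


10 + 6 = 16 at compile time
Optimized: y = 16


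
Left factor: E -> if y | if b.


Common prefix: 'if'
Factored: E -> if E', E' -> y | b


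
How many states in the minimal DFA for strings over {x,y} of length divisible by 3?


Track length mod 3: states 0..2, accept at 0
Minimal DFA: 3 states


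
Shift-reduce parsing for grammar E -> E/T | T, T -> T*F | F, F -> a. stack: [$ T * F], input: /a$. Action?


handle 'T*F' on top
Action: reduce (T -> T*F)


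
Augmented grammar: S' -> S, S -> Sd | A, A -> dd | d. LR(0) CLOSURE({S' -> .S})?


Start: S' -> .S
For each item with dot before a nonterminal B, add B -> .γ for every B-production
Closure: [S' -> .S, S -> .Sd, S -> .A, A -> .dd, A -> .d]


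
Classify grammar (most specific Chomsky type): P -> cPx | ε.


Single nonterminal LHS, but c^n x^n is not regular
Classification: Type 2 (Context-Free)


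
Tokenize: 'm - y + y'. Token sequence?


Scan left to right, longest-match per lexeme
Tokens: ID(m), OP(-), ID(y), OP(+), ID(y)


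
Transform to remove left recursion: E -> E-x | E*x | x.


Left-recursive alternatives: E-x, E*x; non-recursive: x
Introduce E': E -> xE', E' -> -xE' | *xE' | ε


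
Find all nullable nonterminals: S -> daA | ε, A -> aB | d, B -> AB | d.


A nonterminal is nullable iff some alternative derives ε (directly, or every symbol in it is nullable)
Nullable: {S}


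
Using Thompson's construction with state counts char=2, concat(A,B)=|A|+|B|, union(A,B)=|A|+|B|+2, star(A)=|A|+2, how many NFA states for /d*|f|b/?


Syntax tree has 3 char leaf(s), 2 union(s), 1 star(s)
chars contribute 3×2 = 6; each union adds +2; each star adds +2
Total: 6 + 4 + 2 = 12 states


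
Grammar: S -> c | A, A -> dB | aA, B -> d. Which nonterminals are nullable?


A nonterminal is nullable iff some alternative derives ε (directly, or every symbol in it is nullable)
Nullable: {}


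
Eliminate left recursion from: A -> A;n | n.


Left-recursive alternatives: A;n; non-recursive: n
Introduce A': A -> nA', A' -> ;nA' | ε


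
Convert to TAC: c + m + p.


Break into single-operator statements:
t1 = c + m
t2 = t1 + p


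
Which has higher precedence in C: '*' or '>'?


'*' is multiplicative (level 10); '>' is relational (level 7)
Higher level binds tighter
'*' has higher precedence than '>'


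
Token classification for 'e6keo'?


Pattern: letter/underscore followed by alphanumerics, not a keyword
Type: IDENTIFIER


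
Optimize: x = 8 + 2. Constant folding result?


8 + 2 = 10 at compile time
Optimized: x = 10


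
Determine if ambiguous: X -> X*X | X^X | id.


'id*id^id' has two parse trees (no precedence encoded between * and ^)
Ambiguous


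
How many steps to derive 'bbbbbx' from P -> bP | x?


Derivation: P => bP => bbP => bbbP => bbbbP => bbbbbP => bbbbbx
Steps: 6


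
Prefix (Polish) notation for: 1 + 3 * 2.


'*' binds tighter: tree is (+ 1 (* 3 2))
Prefix: + 1 * 3 2


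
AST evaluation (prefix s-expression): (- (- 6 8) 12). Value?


Evaluate inner: (- 6 8) = -2
Evaluate root: (- -2 12) = -14
Result: -14


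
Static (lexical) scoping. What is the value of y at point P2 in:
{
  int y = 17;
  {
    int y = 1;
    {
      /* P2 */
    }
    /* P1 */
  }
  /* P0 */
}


P2's block does not declare y; resolves to the enclosing declaration at depth 1
y = 1


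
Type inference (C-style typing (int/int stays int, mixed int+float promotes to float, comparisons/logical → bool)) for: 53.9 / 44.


Operand types: float / int
Rule: mixed int/float promotes to float; int/int stays int
Result type: float


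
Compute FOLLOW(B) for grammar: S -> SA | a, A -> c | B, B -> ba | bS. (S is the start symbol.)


$ ∈ FOLLOW(S). For each A -> αBβ: add FIRST(β)\{ε} to FOLLOW(B); if β nullable, add FOLLOW(A).
FOLLOW(B) = {$, b, c}


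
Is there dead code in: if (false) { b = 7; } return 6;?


condition is constant false, so the whole block is unreachable
Dead: 'if (false) { b = 7; }'


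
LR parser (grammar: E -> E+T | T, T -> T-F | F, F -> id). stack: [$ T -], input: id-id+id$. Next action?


no handle; shift 'id'
Action: shift


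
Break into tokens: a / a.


Scan left to right, longest-match per lexeme
Tokens: ID(a), OP(/), ID(a)


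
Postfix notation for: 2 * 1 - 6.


Left to right (same or higher precedence on left)
Postfix: 2 1 * 6 -


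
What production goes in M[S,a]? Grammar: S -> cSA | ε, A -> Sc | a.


For [S, a]: ε is nullable and 'a' ∈ FOLLOW(S)
Entry: S -> ε


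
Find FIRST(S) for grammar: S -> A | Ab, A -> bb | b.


Per alternative of S: FIRST(A) = {b}; FIRST(Ab) = {b}
FIRST(S) = {b}


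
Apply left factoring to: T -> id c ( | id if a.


Common prefix: 'id'
Factored: T -> id T', T' -> c ( | if a


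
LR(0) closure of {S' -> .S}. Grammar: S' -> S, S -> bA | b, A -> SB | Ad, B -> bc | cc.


Start: S' -> .S
For each item with dot before a nonterminal B, add B -> .γ for every B-production
Closure: [S' -> .S, S -> .bA, S -> .b]


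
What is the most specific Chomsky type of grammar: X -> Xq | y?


Left-linear: every RHS is a terminal or one nonterminal followed by a terminal
Classification: Type 3 (Regular)


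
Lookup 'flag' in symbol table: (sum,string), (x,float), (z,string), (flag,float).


Lookup 'flag' → type float


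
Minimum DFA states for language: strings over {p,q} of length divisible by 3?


Track length mod 3: states 0..2, accept at 0
Minimal DFA: 3 states


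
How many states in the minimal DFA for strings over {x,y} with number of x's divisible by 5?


Track (count of x) mod 5: states 0..4, accept at 0
Minimal DFA: 5 states


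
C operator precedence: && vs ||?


'&&' is logical AND (level 2); '||' is logical OR (level 1)
Higher level binds tighter
'&&' has higher precedence than '||'


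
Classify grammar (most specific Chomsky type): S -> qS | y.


Right-linear: every RHS is a terminal or a terminal followed by one nonterminal
Classification: Type 3 (Regular)


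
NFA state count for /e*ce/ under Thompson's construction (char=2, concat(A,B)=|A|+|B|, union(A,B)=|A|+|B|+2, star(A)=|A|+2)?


Syntax tree has 3 char leaf(s), 0 union(s), 1 star(s)
chars contribute 3×2 = 6; each union adds +2; each star adds +2
Total: 6 + 0 + 2 = 8 states


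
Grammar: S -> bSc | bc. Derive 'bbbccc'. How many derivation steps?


Derivation: S => bSc => bbScc => bbbccc
Steps: 3


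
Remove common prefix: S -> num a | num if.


Common prefix: 'num'
Factored: S -> num S', S' -> a | if


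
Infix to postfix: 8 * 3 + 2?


Left to right (same or higher precedence on left)
Postfix: 8 3 * 2 +


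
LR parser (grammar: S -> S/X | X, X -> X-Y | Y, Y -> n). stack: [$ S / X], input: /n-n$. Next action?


handle 'S/X' on top; lookahead ∈ FOLLOW(S) = {/, $}
Action: reduce (S -> S/X)


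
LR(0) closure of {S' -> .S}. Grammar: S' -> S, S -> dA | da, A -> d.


Start: S' -> .S
For each item with dot before a nonterminal B, add B -> .γ for every B-production
Closure: [S' -> .S, S -> .dA, S -> .da]


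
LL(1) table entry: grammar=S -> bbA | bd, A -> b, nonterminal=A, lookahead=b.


For [A, b]: 'b' ∈ FIRST(b)
Entry: A -> b


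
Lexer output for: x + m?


Scan left to right, longest-match per lexeme
Tokens: ID(x), OP(+), ID(m)


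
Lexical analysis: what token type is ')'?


Pattern: delimiter/punctuation
Type: PUNCTUATION


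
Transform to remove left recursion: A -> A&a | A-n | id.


Left-recursive alternatives: A&a, A-n; non-recursive: id
Introduce A': A -> idA', A' -> &aA' | -nA' | ε


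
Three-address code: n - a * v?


Break into single-operator statements:
t1 = a * v
t2 = n - t1


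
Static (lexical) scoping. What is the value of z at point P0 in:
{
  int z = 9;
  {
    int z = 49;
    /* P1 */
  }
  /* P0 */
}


z declared in the same block as P0
z = 9


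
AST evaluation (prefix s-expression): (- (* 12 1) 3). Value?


Evaluate inner: (* 12 1) = 12
Evaluate root: (- 12 3) = 9
Result: 9


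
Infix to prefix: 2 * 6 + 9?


left-to-right (same/higher precedence on left): tree is (+ (* 2 6) 9)
Prefix: + * 2 6 9


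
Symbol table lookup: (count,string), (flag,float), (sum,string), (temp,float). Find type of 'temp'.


Lookup 'temp' → type float


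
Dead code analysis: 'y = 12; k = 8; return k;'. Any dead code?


y is assigned but never read
Dead: 'y = 12'


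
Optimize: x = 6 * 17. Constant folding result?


6 * 17 = 102 at compile time
Optimized: x = 102


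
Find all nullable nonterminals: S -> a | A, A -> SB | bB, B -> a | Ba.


A nonterminal is nullable iff some alternative derives ε (directly, or every symbol in it is nullable)
Nullable: {}


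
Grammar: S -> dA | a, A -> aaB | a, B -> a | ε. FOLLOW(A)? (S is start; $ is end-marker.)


$ ∈ FOLLOW(S). For each A -> αBβ: add FIRST(β)\{ε} to FOLLOW(B); if β nullable, add FOLLOW(A).
FOLLOW(A) = {$}


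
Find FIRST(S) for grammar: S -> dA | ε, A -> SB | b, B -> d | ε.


Per alternative of S: FIRST(dA) = {d}; FIRST(ε) = {ε}
FIRST(S) = {d, ε}


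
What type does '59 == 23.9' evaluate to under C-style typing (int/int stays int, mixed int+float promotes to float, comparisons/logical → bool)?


Operand types: int == float
Rule: comparison yields bool
Result type: bool


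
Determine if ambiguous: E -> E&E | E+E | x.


'x&x+x' has two parse trees (no precedence encoded between & and +)
Ambiguous


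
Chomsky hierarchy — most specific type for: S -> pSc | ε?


Single nonterminal LHS, but p^n c^n is not regular
Classification: Type 2 (Context-Free)


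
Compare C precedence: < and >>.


'>>' is shift (level 8); '<' is relational (level 7)
Higher level binds tighter
'>>' has higher precedence than '<'


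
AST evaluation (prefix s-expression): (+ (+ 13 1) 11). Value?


Evaluate inner: (+ 13 1) = 14
Evaluate root: (+ 14 11) = 25
Result: 25


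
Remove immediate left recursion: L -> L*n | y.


Left-recursive alternatives: L*n; non-recursive: y
Introduce L': L -> yL', L' -> *nL' | ε


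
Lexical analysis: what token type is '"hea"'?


Pattern: double-quoted sequence
Type: STRING_LITERAL


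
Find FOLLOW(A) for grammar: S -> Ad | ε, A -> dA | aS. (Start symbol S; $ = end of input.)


$ ∈ FOLLOW(S). For each A -> αBβ: add FIRST(β)\{ε} to FOLLOW(B); if β nullable, add FOLLOW(A).
FOLLOW(A) = {d}


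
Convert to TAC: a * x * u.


Break into single-operator statements:
t1 = a * x
t2 = t1 * u


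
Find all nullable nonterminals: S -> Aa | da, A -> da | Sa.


A nonterminal is nullable iff some alternative derives ε (directly, or every symbol in it is nullable)
Nullable: {}


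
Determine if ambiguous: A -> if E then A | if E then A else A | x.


dangling else: 'if E then if E then x else x' parses two ways
Ambiguous


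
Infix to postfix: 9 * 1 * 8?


Left to right (same or higher precedence on left)
Postfix: 9 1 * 8 *


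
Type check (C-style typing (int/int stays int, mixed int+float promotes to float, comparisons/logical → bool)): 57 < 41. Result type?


Operand types: int < int
Rule: comparison yields bool
Result type: bool


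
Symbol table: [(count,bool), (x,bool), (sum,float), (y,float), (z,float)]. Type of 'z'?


Lookup 'z' → type float


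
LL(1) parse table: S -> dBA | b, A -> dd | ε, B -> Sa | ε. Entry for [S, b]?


For [S, b]: 'b' ∈ FIRST(b)
Entry: S -> b


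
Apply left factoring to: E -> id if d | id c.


Common prefix: 'id'
Factored: E -> id E', E' -> if d | c


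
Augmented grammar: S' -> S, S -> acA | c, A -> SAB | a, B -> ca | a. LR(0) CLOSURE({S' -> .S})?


Start: S' -> .S
For each item with dot before a nonterminal B, add B -> .γ for every B-production
Closure: [S' -> .S, S -> .acA, S -> .c]


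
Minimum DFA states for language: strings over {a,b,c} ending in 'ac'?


Track the longest suffix of input matching a prefix of 'ac': 3 classes (prefixes of length 0..2)
Minimal DFA: 3 states


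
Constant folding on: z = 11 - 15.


11 - 15 = -4 at compile time
Optimized: z = -4


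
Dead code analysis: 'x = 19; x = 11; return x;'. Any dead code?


first assignment to x is overwritten before any read
Dead: 'x = 19'


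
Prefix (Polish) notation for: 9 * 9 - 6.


left-to-right (same/higher precedence on left): tree is (- (* 9 9) 6)
Prefix: - * 9 9 6


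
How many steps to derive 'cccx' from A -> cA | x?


Derivation: A => cA => ccA => cccA => cccx
Steps: 4


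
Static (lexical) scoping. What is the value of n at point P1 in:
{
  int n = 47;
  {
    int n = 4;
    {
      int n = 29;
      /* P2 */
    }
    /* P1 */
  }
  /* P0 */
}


n declared in the same block as P1
n = 4


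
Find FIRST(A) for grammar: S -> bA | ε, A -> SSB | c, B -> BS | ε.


Per alternative of A: FIRST(SSB) = {b, ε}; FIRST(c) = {c}
FIRST(A) = {b, c, ε}


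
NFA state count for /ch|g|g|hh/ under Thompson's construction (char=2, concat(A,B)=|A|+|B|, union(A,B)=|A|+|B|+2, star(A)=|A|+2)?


Syntax tree has 6 char leaf(s), 3 union(s), 0 star(s)
chars contribute 6×2 = 12; each union adds +2; each star adds +2
Total: 12 + 6 + 0 = 18 states


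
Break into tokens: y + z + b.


Scan left to right, longest-match per lexeme
Tokens: ID(y), OP(+), ID(z), OP(+), ID(b)


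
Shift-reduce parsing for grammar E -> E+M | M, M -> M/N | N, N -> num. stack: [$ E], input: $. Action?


start symbol E on stack, input exhausted
Action: accept


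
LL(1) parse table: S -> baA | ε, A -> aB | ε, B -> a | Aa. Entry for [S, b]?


For [S, b]: 'b' ∈ FIRST(baA)
Entry: S -> baA


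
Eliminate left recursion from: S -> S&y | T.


Left-recursive alternatives: S&y; non-recursive: T
Introduce S': S -> TS', S' -> &yS' | ε


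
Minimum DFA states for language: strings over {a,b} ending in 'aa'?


Track the longest suffix of input matching a prefix of 'aa': 3 classes (prefixes of length 0..2)
Minimal DFA: 3 states


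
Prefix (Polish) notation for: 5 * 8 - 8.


left-to-right (same/higher precedence on left): tree is (- (* 5 8) 8)
Prefix: - * 5 8 8


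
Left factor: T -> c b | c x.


Common prefix: 'c'
Factored: T -> c T', T' -> b | x


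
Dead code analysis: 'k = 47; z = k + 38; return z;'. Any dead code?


k is read by z's definition; z is returned
No dead code


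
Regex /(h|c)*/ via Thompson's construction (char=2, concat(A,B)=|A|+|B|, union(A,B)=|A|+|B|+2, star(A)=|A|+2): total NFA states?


Syntax tree has 2 char leaf(s), 1 union(s), 1 star(s)
chars contribute 2×2 = 4; each union adds +2; each star adds +2
Total: 4 + 2 + 2 = 8 states


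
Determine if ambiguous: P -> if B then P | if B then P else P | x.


dangling else: 'if B then if B then x else x' parses two ways
Ambiguous


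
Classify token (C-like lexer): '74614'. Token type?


Pattern: digits only
Type: INTEGER_LITERAL


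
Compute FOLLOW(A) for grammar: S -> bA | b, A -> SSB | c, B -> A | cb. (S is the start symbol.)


$ ∈ FOLLOW(S). For each A -> αBβ: add FIRST(β)\{ε} to FOLLOW(B); if β nullable, add FOLLOW(A).
FOLLOW(A) = {$, b, c}


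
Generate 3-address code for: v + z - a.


Break into single-operator statements:
t1 = v + z
t2 = t1 - a


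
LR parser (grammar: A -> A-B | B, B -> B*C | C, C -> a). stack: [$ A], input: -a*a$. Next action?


shift '-' to continue A -> A-B
Action: shift


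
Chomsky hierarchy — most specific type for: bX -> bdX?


LHS has context (more than one symbol) and |LHS| ≤ |RHS|
Classification: Type 1 (Context-Sensitive)


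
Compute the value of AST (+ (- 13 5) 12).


Evaluate inner: (- 13 5) = 8
Evaluate root: (+ 8 12) = 20
Result: 20


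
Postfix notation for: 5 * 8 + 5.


Left to right (same or higher precedence on left)
Postfix: 5 8 * 5 +


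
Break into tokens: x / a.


Scan left to right, longest-match per lexeme
Tokens: ID(x), OP(/), ID(a)


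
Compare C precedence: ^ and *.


'*' is multiplicative (level 10); '^' is bitwise XOR (level 4)
Higher level binds tighter
'*' has higher precedence than '^'


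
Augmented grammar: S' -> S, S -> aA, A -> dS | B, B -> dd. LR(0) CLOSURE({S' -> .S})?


Start: S' -> .S
For each item with dot before a nonterminal B, add B -> .γ for every B-production
Closure: [S' -> .S, S -> .aA]


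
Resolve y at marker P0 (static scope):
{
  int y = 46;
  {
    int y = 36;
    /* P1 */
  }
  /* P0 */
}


y declared in the same block as P0
y = 46


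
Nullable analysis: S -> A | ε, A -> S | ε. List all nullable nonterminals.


A nonterminal is nullable iff some alternative derives ε (directly, or every symbol in it is nullable)
Nullable: {A, S}


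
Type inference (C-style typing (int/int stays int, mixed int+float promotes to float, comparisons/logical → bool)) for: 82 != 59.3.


Operand types: int != float
Rule: comparison yields bool
Result type: bool


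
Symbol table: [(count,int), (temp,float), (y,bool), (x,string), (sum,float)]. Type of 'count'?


Lookup 'count' → type int


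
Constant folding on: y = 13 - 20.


13 - 20 = -7 at compile time
Optimized: y = -7


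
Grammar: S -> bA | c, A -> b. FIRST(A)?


Per alternative of A: FIRST(b) = {b}
FIRST(A) = {b}


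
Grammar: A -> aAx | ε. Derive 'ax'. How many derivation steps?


Derivation: A => aAx => ax
Steps: 2


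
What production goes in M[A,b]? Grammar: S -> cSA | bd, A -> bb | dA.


For [A, b]: 'b' ∈ FIRST(bb)
Entry: A -> bb


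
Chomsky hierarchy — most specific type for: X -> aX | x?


Right-linear: every RHS is a terminal or a terminal followed by one nonterminal
Classification: Type 3 (Regular)


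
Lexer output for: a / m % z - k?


Scan left to right, longest-match per lexeme
Tokens: ID(a), OP(/), ID(m), OP(%), ID(z), OP(-), ID(k)


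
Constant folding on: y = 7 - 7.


7 - 7 = 0 at compile time
Optimized: y = 0


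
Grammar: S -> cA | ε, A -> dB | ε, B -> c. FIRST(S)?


Per alternative of S: FIRST(cA) = {c}; FIRST(ε) = {ε}
FIRST(S) = {c, ε}


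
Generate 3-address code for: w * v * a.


Break into single-operator statements:
t1 = w * v
t2 = t1 * a


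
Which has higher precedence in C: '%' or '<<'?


'%' is multiplicative (level 10); '<<' is shift (level 8)
Higher level binds tighter
'%' has higher precedence than '<<'


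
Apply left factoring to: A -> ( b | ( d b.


Common prefix: '('
Factored: A -> ( A', A' -> b | d b


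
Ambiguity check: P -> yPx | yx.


balanced y^n…x^n: each string has a unique parse
Unambiguous


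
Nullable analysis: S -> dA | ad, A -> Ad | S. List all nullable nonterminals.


A nonterminal is nullable iff some alternative derives ε (directly, or every symbol in it is nullable)
Nullable: {}


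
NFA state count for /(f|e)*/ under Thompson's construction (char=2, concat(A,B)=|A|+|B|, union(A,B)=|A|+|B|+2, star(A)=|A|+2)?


Syntax tree has 2 char leaf(s), 1 union(s), 1 star(s)
chars contribute 2×2 = 4; each union adds +2; each star adds +2
Total: 4 + 2 + 2 = 8 states


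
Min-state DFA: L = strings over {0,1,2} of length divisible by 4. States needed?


Track length mod 4: states 0..3, accept at 0
Minimal DFA: 4 states


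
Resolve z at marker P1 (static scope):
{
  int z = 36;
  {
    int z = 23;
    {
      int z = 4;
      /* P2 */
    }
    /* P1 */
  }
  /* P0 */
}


z declared in the same block as P1
z = 23


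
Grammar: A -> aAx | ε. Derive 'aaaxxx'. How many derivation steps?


Derivation: A => aAx => aaAxx => aaaAxxx => aaaxxx
Steps: 4


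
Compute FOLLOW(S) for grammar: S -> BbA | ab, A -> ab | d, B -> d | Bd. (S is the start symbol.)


$ ∈ FOLLOW(S). For each A -> αBβ: add FIRST(β)\{ε} to FOLLOW(B); if β nullable, add FOLLOW(A).
FOLLOW(S) = {$}


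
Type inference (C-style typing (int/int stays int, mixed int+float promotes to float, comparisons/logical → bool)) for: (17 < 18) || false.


Operand types: bool || bool
Rule: logical operators take bool operands and yield bool
Result type: bool


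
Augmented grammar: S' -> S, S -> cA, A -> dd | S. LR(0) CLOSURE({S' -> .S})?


Start: S' -> .S
For each item with dot before a nonterminal B, add B -> .γ for every B-production
Closure: [S' -> .S, S -> .cA]


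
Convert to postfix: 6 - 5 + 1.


Left to right (same or higher precedence on left)
Postfix: 6 5 - 1 +


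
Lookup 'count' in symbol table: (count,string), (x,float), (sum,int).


Lookup 'count' → type string


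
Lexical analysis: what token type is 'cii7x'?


Pattern: letter/underscore followed by alphanumerics, not a keyword
Type: IDENTIFIER


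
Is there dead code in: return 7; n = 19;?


statement follows a return and is unreachable
Dead: 'n = 19'


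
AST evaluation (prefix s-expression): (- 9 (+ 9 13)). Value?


Evaluate inner: (+ 9 13) = 22
Evaluate root: (- 9 22) = -13
Result: -13


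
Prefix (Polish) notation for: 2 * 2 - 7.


left-to-right (same/higher precedence on left): tree is (- (* 2 2) 7)
Prefix: - * 2 2 7


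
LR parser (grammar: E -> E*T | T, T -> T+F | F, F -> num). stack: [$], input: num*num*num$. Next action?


no handle on stack; shift 'num'
Action: shift


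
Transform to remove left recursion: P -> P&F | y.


Left-recursive alternatives: P&F; non-recursive: y
Introduce P': P -> yP', P' -> &FP' | ε


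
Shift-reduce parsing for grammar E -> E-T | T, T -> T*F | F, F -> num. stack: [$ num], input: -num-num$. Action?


'num' on top is the handle for F -> num
Action: reduce (F -> num)


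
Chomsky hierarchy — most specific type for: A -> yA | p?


Right-linear: every RHS is a terminal or a terminal followed by one nonterminal
Classification: Type 3 (Regular)


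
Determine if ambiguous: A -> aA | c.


right-linear, alternatives start with distinct terminals 'a' vs 'c': unique leftmost derivation
Unambiguous


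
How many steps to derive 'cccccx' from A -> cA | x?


Derivation: A => cA => ccA => cccA => ccccA => cccccA => cccccx
Steps: 6


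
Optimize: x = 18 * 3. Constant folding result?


18 * 3 = 54 at compile time
Optimized: x = 54


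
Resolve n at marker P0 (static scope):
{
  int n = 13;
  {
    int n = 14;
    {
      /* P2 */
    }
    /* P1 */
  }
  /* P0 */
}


n declared in the same block as P0
n = 13


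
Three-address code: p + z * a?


Break into single-operator statements:
t1 = z * a
t2 = p + t1


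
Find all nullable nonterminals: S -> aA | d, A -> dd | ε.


A nonterminal is nullable iff some alternative derives ε (directly, or every symbol in it is nullable)
Nullable: {A}


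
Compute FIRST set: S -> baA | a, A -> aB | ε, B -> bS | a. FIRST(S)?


Per alternative of S: FIRST(baA) = {b}; FIRST(a) = {a}
FIRST(S) = {a, b}


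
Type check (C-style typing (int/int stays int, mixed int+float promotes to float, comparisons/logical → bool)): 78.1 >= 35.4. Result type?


Operand types: float >= float
Rule: comparison yields bool
Result type: bool


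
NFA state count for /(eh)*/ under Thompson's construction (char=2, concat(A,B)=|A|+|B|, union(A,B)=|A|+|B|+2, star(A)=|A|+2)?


Syntax tree has 2 char leaf(s), 0 union(s), 1 star(s)
chars contribute 2×2 = 4; each union adds +2; each star adds +2
Total: 4 + 0 + 2 = 6 states


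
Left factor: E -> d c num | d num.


Common prefix: 'd'
Factored: E -> d E', E' -> c num | num


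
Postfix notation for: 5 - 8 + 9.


Left to right (same or higher precedence on left)
Postfix: 5 8 - 9 +


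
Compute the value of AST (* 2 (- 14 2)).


Evaluate inner: (- 14 2) = 12
Evaluate root: (* 2 12) = 24
Result: 24


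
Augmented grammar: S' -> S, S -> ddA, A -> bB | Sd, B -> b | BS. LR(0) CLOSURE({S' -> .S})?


Start: S' -> .S
For each item with dot before a nonterminal B, add B -> .γ for every B-production
Closure: [S' -> .S, S -> .ddA]


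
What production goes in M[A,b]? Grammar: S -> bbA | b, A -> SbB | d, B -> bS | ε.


For [A, b]: 'b' ∈ FIRST(SbB)
Entry: A -> SbB


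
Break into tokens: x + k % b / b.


Scan left to right, longest-match per lexeme
Tokens: ID(x), OP(+), ID(k), OP(%), ID(b), OP(/), ID(b)


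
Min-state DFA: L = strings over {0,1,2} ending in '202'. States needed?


Track the longest suffix of input matching a prefix of '202': 4 classes (prefixes of length 0..3)
Minimal DFA: 4 states


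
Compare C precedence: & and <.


'<' is relational (level 7); '&' is bitwise AND (level 5)
Higher level binds tighter
'<' has higher precedence than '&'


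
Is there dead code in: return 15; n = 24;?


statement follows a return and is unreachable
Dead: 'n = 24'


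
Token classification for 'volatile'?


Pattern: reserved word
Type: KEYWORD


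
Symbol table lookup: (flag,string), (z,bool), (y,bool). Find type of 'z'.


Lookup 'z' → type bool


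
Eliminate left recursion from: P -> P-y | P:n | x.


Left-recursive alternatives: P-y, P:n; non-recursive: x
Introduce P': P -> xP', P' -> -yP' | :nP' | ε


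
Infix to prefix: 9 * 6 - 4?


left-to-right (same/higher precedence on left): tree is (- (* 9 6) 4)
Prefix: - * 9 6 4


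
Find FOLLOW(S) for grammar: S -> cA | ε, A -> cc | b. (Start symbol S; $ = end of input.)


$ ∈ FOLLOW(S). For each A -> αBβ: add FIRST(β)\{ε} to FOLLOW(B); if β nullable, add FOLLOW(A).
FOLLOW(S) = {$}


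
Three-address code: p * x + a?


Break into single-operator statements:
t1 = p * x
t2 = t1 + a


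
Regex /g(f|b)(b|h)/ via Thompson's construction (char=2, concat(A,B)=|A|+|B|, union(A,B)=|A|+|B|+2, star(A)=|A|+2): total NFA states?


Syntax tree has 5 char leaf(s), 2 union(s), 0 star(s)
chars contribute 5×2 = 10; each union adds +2; each star adds +2
Total: 10 + 4 + 0 = 14 states


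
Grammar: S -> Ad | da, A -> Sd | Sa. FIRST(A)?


Per alternative of A: FIRST(Sd) = {d}; FIRST(Sa) = {d}
FIRST(A) = {d}


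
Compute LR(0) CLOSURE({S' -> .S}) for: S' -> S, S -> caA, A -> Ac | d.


Start: S' -> .S
For each item with dot before a nonterminal B, add B -> .γ for every B-production
Closure: [S' -> .S, S -> .caA]


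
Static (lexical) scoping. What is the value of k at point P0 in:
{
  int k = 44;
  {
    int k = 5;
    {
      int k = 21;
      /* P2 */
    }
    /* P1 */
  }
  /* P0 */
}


k declared in the same block as P0
k = 44


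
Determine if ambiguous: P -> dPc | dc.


balanced d^n…c^n: each string has a unique parse
Unambiguous


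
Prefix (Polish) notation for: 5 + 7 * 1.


'*' binds tighter: tree is (+ 5 (* 7 1))
Prefix: + 5 * 7 1


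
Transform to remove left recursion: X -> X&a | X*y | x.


Left-recursive alternatives: X&a, X*y; non-recursive: x
Introduce X': X -> xX', X' -> &aX' | *yX' | ε


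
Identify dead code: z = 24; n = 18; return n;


z is assigned but never read
Dead: 'z = 24'


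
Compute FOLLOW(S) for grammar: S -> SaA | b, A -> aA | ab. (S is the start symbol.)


$ ∈ FOLLOW(S). For each A -> αBβ: add FIRST(β)\{ε} to FOLLOW(B); if β nullable, add FOLLOW(A).
FOLLOW(S) = {$, a}


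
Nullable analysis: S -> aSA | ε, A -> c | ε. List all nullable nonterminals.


A nonterminal is nullable iff some alternative derives ε (directly, or every symbol in it is nullable)
Nullable: {A, S}


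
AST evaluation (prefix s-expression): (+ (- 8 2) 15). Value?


Evaluate inner: (- 8 2) = 6
Evaluate root: (+ 6 15) = 21
Result: 21


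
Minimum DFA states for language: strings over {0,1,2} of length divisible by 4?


Track length mod 4: states 0..3, accept at 0
Minimal DFA: 4 states


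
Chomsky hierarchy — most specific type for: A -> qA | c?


Right-linear: every RHS is a terminal or a terminal followed by one nonterminal
Classification: Type 3 (Regular)


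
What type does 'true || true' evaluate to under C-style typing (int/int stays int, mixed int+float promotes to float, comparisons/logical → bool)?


Operand types: bool || bool
Rule: logical operators take bool operands and yield bool
Result type: bool


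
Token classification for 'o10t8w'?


Pattern: letter/underscore followed by alphanumerics, not a keyword
Type: IDENTIFIER


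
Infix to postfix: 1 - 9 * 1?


* has higher precedence, evaluate 9*1 first
Postfix: 1 9 1 * -


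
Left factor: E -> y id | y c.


Common prefix: 'y'
Factored: E -> y E', E' -> id | c
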